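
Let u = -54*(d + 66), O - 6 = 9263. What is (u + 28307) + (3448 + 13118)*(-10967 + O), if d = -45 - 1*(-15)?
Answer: -28102705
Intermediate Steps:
O = 9269 (O = 6 + 9263 = 9269)
d = -30 (d = -45 + 15 = -30)
u = -1944 (u = -54*(-30 + 66) = -54*36 = -1944)
(u + 28307) + (3448 + 13118)*(-10967 + O) = (-1944 + 28307) + (3448 + 13118)*(-10967 + 9269) = 26363 + 16566*(-1698) = 26363 - 28129068 = -28102705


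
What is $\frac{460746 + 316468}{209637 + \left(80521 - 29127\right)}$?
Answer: $\frac{777214}{261031} \approx 2.9775$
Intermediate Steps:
$\frac{460746 + 316468}{209637 + \left(80521 - 29127\right)} = \frac{777214}{209637 + 51394} = \frac{777214}{261031}$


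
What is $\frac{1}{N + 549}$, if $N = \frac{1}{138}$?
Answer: $\frac{138}{75763} \approx 0.0018215$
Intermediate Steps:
$N = \frac{1}{138} \approx 0.0072464$
$\frac{1}{N + 549} = \frac{1}{\frac{1}{138} + 549} = \frac{1}{\frac{75763}{138}} = \frac{138}{75763}$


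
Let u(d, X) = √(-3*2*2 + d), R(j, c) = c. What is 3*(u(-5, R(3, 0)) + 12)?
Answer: 36 + 3*I*√17 ≈ 36.0 + 12.369*I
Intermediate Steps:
u(d, X) = √(-12 + d) (u(d, X) = √(-6*2 + d) = √(-12 + d))
3*(u(-5, R(3, 0)) + 12) = 3*(√(-12 - 5) + 12) = 3*(√(-17) + 12) = 3*(I*√17 + 12) = 3*(12 + I*√17) = 36 + 3*I*√17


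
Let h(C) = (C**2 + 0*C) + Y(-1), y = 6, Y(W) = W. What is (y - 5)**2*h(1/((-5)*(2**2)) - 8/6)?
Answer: 3289/3600 ≈ 0.91361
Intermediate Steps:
h(C) = -1 + C**2 (h(C) = (C**2 + 0*C) - 1 = (C**2 + 0) - 1 = C**2 - 1 = -1 + C**2)
(y - 5)**2*h(1/((-5)*(2**2)) - 8/6) = (6 - 5)**2*(-1 + (1/((-5)*(2**2)) - 8/6)**2) = 1**2*(-1 + (-1/5/4 - 8*1/6)**2) = 1*(-1 + (-1/5*1/4 - 4/3)**2) = 1*(-1 + (-1/20 - 4/3)**2) = 1*(-1 + (-83/60)**2) = 1*(-1 + 6889/3600) = 1*(3289/3600) = 3289/3600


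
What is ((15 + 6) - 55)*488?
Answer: -16592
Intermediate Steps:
((15 + 6) - 55)*488 = (21 - 55)*488 = -34*488 = -16592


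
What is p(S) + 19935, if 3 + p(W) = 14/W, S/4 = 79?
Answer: 3149263/158 ≈ 19932.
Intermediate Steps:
S = 316 (S = 4*79 = 316)
p(W) = -3 + 14/W
p(S) + 19935 = (-3 + 14/316) + 19935 = (-3 + 14*(1/316)) + 19935 = (-3 + 7/158) + 19935 = -467/158 + 19935 = 3149263/158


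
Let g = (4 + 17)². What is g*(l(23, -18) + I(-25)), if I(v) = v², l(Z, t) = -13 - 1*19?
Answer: 261513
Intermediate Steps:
l(Z, t) = -32 (l(Z, t) = -13 - 19 = -32)
g = 441 (g = 21² = 441)
g*(l(23, -18) + I(-25)) = 441*(-32 + (-25)²) = 441*(-32 + 625) = 441*593 = 261513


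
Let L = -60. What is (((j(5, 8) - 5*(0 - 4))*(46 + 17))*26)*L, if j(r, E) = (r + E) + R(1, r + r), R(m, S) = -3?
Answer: -2948400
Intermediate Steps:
j(r, E) = -3 + E + r (j(r, E) = (r + E) - 3 = (E + r) - 3 = -3 + E + r)
(((j(5, 8) - 5*(0 - 4))*(46 + 17))*26)*L = ((((-3 + 8 + 5) - 5*(0 - 4))*(46 + 17))*26)*(-60) = (((10 - 5*(-4))*63)*26)*(-60) = (((10 + 20)*63)*26)*(-60) = ((30*63)*26)*(-60) = (1890*26)*(-60) = 49140*(-60) = -2948400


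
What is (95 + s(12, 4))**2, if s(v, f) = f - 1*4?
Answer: 9025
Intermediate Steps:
s(v, f) = -4 + f (s(v, f) = f - 4 = -4 + f)
(95 + s(12, 4))**2 = (95 + (-4 + 4))**2 = (95 + 0)**2 = 95**2 = 9025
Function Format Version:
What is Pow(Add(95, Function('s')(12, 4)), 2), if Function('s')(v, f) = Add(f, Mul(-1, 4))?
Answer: 9025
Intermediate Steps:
Function('s')(v, f) = Add(-4, f) (Function('s')(v, f) = Add(f, -4) = Add(-4, f))
Pow(Add(95, Function('s')(12, 4)), 2) = Pow(Add(95, Add(-4, 4)), 2) = Pow(Add(95, 0), 2) = Pow(95, 2) = 9025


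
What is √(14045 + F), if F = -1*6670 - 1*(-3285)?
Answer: 2*√2665 ≈ 103.25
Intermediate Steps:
F = -3385 (F = -6670 + 3285 = -3385)
√(14045 + F) = √(14045 - 3385) = √10660 = 2*√2665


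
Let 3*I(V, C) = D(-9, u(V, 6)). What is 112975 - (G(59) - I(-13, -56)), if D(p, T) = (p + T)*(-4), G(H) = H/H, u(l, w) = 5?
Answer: 338938/3 ≈ 1.1298e+5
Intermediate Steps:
G(H) = 1
D(p, T) = -4*T - 4*p (D(p, T) = (T + p)*(-4) = -4*T - 4*p)
I(V, C) = 16/3 (I(V, C) = (-4*5 - 4*(-9))/3 = (-20 + 36)/3 = (⅓)*16 = 16/3)
112975 - (G(59) - I(-13, -56)) = 112975 - (1 - 1*16/3) = 112975 - (1 - 16/3) = 112975 - 1*(-13/3) = 112975 + 13/3 = 338938/3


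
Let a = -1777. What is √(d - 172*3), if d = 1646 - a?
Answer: 3*√323 ≈ 53.917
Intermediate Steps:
d = 3423 (d = 1646 - 1*(-1777) = 1646 + 1777 = 3423)
√(d - 172*3) = √(3423 - 172*3) = √(3423 - 516) = √2907 = 3*√323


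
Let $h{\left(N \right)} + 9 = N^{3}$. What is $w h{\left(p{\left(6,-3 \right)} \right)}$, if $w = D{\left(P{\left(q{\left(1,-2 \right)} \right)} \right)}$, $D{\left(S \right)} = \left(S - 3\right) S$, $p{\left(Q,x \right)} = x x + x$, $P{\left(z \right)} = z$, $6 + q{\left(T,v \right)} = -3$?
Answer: $22356$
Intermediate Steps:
$q{\left(T,v \right)} = -9$ ($q{\left(T,v \right)} = -6 - 3 = -9$)
$p{\left(Q,x \right)} = x + x^{2}$ ($p{\left(Q,x \right)} = x^{2} + x = x + x^{2}$)
$D{\left(S \right)} = S \left(-3 + S\right)$ ($D{\left(S \right)} = \left(-3 + S\right) S = S \left(-3 + S\right)$)
$w = 108$ ($w = - 9 \left(-3 - 9\right) = \left(-9\right) \left(-12\right) = 108$)
$h{\left(N \right)} = -9 + N^{3}$
$w h{\left(p{\left(6,-3 \right)} \right)} = 108 \left(-9 + \left(- 3 \left(1 - 3\right)\right)^{3}\right) = 108 \left(-9 + \left(\left(-3\right) \left(-2\right)\right)^{3}\right) = 108 \left(-9 + 6^{3}\right) = 108 \left(-9 + 216\right) = 108 \cdot 207 = 22356$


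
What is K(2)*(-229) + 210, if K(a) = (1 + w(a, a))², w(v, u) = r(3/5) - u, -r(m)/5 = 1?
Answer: -8034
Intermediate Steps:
r(m) = -5 (r(m) = -5*1 = -5)
w(v, u) = -5 - u
K(a) = (-4 - a)² (K(a) = (1 + (-5 - a))² = (-4 - a)²)
K(2)*(-229) + 210 = (4 + 2)²*(-229) + 210 = 6²*(-229) + 210 = 36*(-229) + 210 = -8244 + 210 = -8034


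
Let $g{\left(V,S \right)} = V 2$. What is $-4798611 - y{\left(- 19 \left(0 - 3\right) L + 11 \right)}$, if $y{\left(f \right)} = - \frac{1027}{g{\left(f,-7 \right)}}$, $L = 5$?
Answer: $- \frac{2840776685}{592} \approx -4.7986 \cdot 10^{6}$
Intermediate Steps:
$g{\left(V,S \right)} = 2 V$
$y{\left(f \right)} = - \frac{1027}{2 f}$
$-4798611 - y{\left(- 19 \left(0 - 3\right) L + 11 \right)} = -4798611 - - \frac{1027}{2 \left(- 19 \left(0 - 3\right) 5 + 11\right)} = -4798611 - - \frac{1027}{2 \left(- 19 \left(\left(-3\right) 5\right) + 11\right)} = -4798611 - - \frac{1027}{2 \left(\left(-19\right) \left(-15\right) + 11\right)} = -4798611 - - \frac{1027}{2 \left(285 + 11\right)} = -4798611 - - \frac{1027}{2 \cdot 296} = -4798611 - \left(- \frac{1027}{2}\right) \frac{1}{296} = -4798611 - - \frac{1027}{592} = -4798611 + \frac{1027}{592} = - \frac{2840776685}{592}$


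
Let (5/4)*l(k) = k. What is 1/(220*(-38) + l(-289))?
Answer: -5/42956 ≈ -0.00011640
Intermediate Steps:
l(k) = 4*k/5
1/(220*(-38) + l(-289)) = 1/(220*(-38) + (⅘)*(-289)) = 1/(-8360 - 1156/5) = 1/(-42956/5) = -5/42956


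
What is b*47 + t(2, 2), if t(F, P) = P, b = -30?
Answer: -1408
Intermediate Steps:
b*47 + t(2, 2) = -30*47 + 2 = -1410 + 2 = -1408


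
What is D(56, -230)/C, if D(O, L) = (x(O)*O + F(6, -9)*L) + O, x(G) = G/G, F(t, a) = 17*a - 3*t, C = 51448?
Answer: 19721/25724 ≈ 0.76664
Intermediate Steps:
F(t, a) = -3*t + 17*a
x(G) = 1
D(O, L) = -171*L + 2*O (D(O, L) = (1*O + (-3*6 + 17*(-9))*L) + O = (O + (-18 - 153)*L) + O = (O - 171*L) + O = -171*L + 2*O)
D(56, -230)/C = (-171*(-230) + 2*56)/51448 = (39330 + 112)*(1/51448) = 39442*(1/51448) = 19721/25724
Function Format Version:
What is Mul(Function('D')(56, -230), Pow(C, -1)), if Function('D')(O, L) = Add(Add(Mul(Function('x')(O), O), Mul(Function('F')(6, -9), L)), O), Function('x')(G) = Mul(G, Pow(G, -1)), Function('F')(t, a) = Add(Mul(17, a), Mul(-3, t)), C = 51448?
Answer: Rational(19721, 25724) ≈ 0.76664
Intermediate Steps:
Function('F')(t, a) = Add(Mul(-3, t), Mul(17, a))
Function('x')(G) = 1
Function('D')(O, L) = Add(Mul(-171, L), Mul(2, O)) (Function('D')(O, L) = Add(Add(Mul(1, O), Mul(Add(Mul(-3, 6), Mul(17, -9)), L)), O) = Add(Add(O, Mul(Add(-18, -153), L)), O) = Add(Add(O, Mul(-171, L)), O) = Add(Mul(-171, L), Mul(2, O)))
Mul(Function('D')(56, -230), Pow(C, -1)) = Mul(Add(Mul(-171, -230), Mul(2, 56)), Pow(51448, -1)) = Mul(Add(39330, 112), Rational(1, 51448)) = Mul(39442, Rational(1, 51448)) = Rational(19721, 25724)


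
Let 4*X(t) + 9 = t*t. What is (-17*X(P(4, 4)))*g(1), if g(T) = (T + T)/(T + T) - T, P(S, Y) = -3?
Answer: 0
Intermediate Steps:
X(t) = -9/4 + t²/4 (X(t) = -9/4 + (t*t)/4 = -9/4 + t²/4)
g(T) = 1 - T (g(T) = (2*T)/((2*T)) - T = (2*T)*(1/(2*T)) - T = 1 - T)
(-17*X(P(4, 4)))*g(1) = (-17*(-9/4 + (¼)*(-3)²))*(1 - 1*1) = (-17*(-9/4 + (¼)*9))*(1 - 1) = -17*(-9/4 + 9/4)*0 = -17*0*0 = 0*0 = 0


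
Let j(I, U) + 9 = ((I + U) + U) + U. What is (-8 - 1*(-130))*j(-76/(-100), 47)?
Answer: 404918/25 ≈ 16197.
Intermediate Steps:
j(I, U) = -9 + I + 3*U (j(I, U) = -9 + (((I + U) + U) + U) = -9 + ((I + 2*U) + U) = -9 + (I + 3*U) = -9 + I + 3*U)
(-8 - 1*(-130))*j(-76/(-100), 47) = (-8 - 1*(-130))*(-9 - 76/(-100) + 3*47) = (-8 + 130)*(-9 - 76*(-1/100) + 141) = 122*(-9 + 19/25 + 141) = 122*(3319/25) = 404918/25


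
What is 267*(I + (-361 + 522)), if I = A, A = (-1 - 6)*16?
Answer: 13083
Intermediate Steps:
A = -112 (A = -7*16 = -112)
I = -112
267*(I + (-361 + 522)) = 267*(-112 + (-361 + 522)) = 267*(-112 + 161) = 267*49 = 13083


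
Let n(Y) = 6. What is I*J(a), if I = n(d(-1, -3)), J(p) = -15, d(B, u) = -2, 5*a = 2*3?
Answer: -90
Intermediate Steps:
a = 6/5 (a = (2*3)/5 = (1/5)*6 = 6/5 ≈ 1.2000)
I = 6
I*J(a) = 6*(-15) = -90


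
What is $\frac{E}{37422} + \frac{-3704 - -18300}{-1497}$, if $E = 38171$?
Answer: $- \frac{23289025}{2667654} \approx -8.7301$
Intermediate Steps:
$\frac{E}{37422} + \frac{-3704 - -18300}{-1497} = \frac{38171}{37422} + \frac{-3704 - -18300}{-1497} = 38171 \cdot \frac{1}{37422} + \left(-3704 + 18300\right) \left(- \frac{1}{1497}\right) = \frac{5453}{5346} + 14596 \left(- \frac{1}{1497}\right) = \frac{5453}{5346} - \frac{14596}{1497} = - \frac{23289025}{2667654}$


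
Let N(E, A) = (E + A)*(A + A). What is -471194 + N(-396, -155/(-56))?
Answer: -742245447/1568 ≈ -4.7337e+5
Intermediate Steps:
N(E, A) = 2*A*(A + E) (N(E, A) = (A + E)*(2*A) = 2*A*(A + E))
-471194 + N(-396, -155/(-56)) = -471194 + 2*(-155/(-56))*(-155/(-56) - 396) = -471194 + 2*(-155*(-1/56))*(-155*(-1/56) - 396) = -471194 + 2*(155/56)*(155/56 - 396) = -471194 + 2*(155/56)*(-22021/56) = -471194 - 3413255/1568 = -742245447/1568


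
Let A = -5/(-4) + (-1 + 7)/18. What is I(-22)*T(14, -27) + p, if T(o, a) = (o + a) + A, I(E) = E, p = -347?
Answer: -575/6 ≈ -95.833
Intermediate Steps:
A = 19/12 (A = -5*(-¼) + 6*(1/18) = 5/4 + ⅓ = 19/12 ≈ 1.5833)
T(o, a) = 19/12 + a + o (T(o, a) = (o + a) + 19/12 = (a + o) + 19/12 = 19/12 + a + o)
I(-22)*T(14, -27) + p = -22*(19/12 - 27 + 14) - 347 = -22*(-137/12) - 347 = 1507/6 - 347 = -575/6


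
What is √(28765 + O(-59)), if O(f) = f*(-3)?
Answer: √28942 ≈ 170.12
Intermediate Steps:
O(f) = -3*f
√(28765 + O(-59)) = √(28765 - 3*(-59)) = √(28765 + 177) = √28942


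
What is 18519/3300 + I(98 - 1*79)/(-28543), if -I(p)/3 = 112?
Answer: 176565539/31397300 ≈ 5.6236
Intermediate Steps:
I(p) = -336 (I(p) = -3*112 = -336)
18519/3300 + I(98 - 1*79)/(-28543) = 18519/3300 - 336/(-28543) = 18519*(1/3300) - 336*(-1/28543) = 6173/1100 + 336/28543 = 176565539/31397300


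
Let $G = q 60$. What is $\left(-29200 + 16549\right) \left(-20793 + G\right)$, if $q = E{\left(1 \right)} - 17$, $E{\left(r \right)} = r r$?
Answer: $275197203$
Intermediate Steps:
$E{\left(r \right)} = r^{2}$
$q = -16$ ($q = 1^{2} - 17 = 1 - 17 = -16$)
$G = -960$ ($G = \left(-16\right) 60 = -960$)
$\left(-29200 + 16549\right) \left(-20793 + G\right) = \left(-29200 + 16549\right) \left(-20793 - 960\right) = \left(-12651\right) \left(-21753\right) = 275197203$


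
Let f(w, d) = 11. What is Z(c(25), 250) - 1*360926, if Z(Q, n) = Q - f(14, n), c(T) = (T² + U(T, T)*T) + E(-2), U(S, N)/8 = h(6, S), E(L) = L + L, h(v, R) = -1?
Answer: -360516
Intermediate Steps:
E(L) = 2*L
U(S, N) = -8 (U(S, N) = 8*(-1) = -8)
c(T) = -4 + T² - 8*T (c(T) = (T² - 8*T) + 2*(-2) = (T² - 8*T) - 4 = -4 + T² - 8*T)
Z(Q, n) = -11 + Q (Z(Q, n) = Q - 1*11 = Q - 11 = -11 + Q)
Z(c(25), 250) - 1*360926 = (-11 + (-4 + 25² - 8*25)) - 1*360926 = (-11 + (-4 + 625 - 200)) - 360926 = (-11 + 421) - 360926 = 410 - 360926 = -360516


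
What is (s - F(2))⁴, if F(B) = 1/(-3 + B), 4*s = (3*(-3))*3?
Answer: 279841/256 ≈ 1093.1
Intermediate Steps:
s = -27/4 (s = ((3*(-3))*3)/4 = (-9*3)/4 = (¼)*(-27) = -27/4 ≈ -6.7500)
(s - F(2))⁴ = (-27/4 - 1/(-3 + 2))⁴ = (-27/4 - 1/(-1))⁴ = (-27/4 - 1*(-1))⁴ = (-27/4 + 1)⁴ = (-23/4)⁴ = 279841/256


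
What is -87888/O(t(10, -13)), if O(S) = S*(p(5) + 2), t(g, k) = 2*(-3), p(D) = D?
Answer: 14648/7 ≈ 2092.6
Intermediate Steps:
t(g, k) = -6
O(S) = 7*S (O(S) = S*(5 + 2) = S*7 = 7*S)
-87888/O(t(10, -13)) = -87888/(7*(-6)) = -87888/(-42) = -87888*(-1/42) = 14648/7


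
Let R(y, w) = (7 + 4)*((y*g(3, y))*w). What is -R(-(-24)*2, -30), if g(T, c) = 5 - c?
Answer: -681120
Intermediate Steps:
R(y, w) = 11*w*y*(5 - y) (R(y, w) = (7 + 4)*((y*(5 - y))*w) = 11*(w*y*(5 - y)) = 11*w*y*(5 - y))
-R(-(-24)*2, -30) = -11*(-30)*(-(-24)*2)*(5 - (-8)*(-3*2)) = -11*(-30)*(-8*(-6))*(5 - (-8)*(-6)) = -11*(-30)*48*(5 - 1*48) = -11*(-30)*48*(5 - 48) = -11*(-30)*48*(-43) = -1*681120 = -681120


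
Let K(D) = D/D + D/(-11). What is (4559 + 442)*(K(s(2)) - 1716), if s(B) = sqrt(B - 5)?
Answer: -8576715 - 5001*I*sqrt(3)/11 ≈ -8.5767e+6 - 787.45*I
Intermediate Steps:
s(B) = sqrt(-5 + B)
K(D) = 1 - D/11 (K(D) = 1 + D*(-1/11) = 1 - D/11)
(4559 + 442)*(K(s(2)) - 1716) = (4559 + 442)*((1 - sqrt(-5 + 2)/11) - 1716) = 5001*((1 - I*sqrt(3)/11) - 1716) = 5001*(-1715 - I*sqrt(3)/11) = -8576715 - 5001*I*sqrt(3)/11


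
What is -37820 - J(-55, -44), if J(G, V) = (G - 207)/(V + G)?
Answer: -3744442/99 ≈ -37823.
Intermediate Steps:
J(G, V) = (-207 + G)/(G + V)
-37820 - J(-55, -44) = -37820 - (-207 - 55)/(-55 - 44) = -37820 - (-262)/(-99) = -37820 - (-1)*(-262)/99 = -37820 - 1*262/99 = -37820 - 262/99 = -3744442/99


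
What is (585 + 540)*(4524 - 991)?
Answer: 3974625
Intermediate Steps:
(585 + 540)*(4524 - 991) = 1125*3533 = 3974625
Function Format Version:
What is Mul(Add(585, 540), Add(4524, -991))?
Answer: 3974625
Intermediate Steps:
Mul(Add(585, 540), Add(4524, -991)) = Mul(1125, 3533) = 3974625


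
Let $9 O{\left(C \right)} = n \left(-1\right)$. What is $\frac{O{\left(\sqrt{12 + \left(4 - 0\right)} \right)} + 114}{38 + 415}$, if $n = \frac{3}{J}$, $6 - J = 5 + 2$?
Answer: $\frac{343}{1359} \approx 0.25239$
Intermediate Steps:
$J = -1$ ($J = 6 - \left(5 + 2\right) = 6 - 7 = -1$)
$n = -3$ ($n = \frac{3}{-1} = 3 \left(-1\right) = -3$)
$O{\left(C \right)} = \frac{1}{3}$ ($O{\left(C \right)} = \frac{\left(-3\right) \left(-1\right)}{9} = \frac{1}{9} \cdot 3 = \frac{1}{3}$)
$\frac{O{\left(\sqrt{12 + \left(4 - 0\right)} \right)} + 114}{38 + 415} = \frac{\frac{1}{3} + 114}{38 + 415} = \frac{1}{453} \cdot \frac{343}{3} = \frac{343}{1359}$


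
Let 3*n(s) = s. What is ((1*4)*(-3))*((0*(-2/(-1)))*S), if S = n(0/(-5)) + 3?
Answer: 0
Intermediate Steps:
n(s) = s/3
S = 3 (S = (0/(-5))/3 + 3 = (0*(-⅕))/3 + 3 = (⅓)*0 + 3 = 0 + 3 = 3)
((1*4)*(-3))*((0*(-2/(-1)))*S) = ((1*4)*(-3))*((0*(-2/(-1)))*3) = (4*(-3))*((0*(-2*(-1)))*3) = -12*0*2*3 = -0*3 = -12*0 = 0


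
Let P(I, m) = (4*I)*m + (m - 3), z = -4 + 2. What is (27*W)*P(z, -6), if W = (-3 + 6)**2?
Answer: 9477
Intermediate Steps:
z = -2
P(I, m) = -3 + m + 4*I*m (P(I, m) = 4*I*m + (-3 + m) = -3 + m + 4*I*m)
W = 9 (W = 3**2 = 9)
(27*W)*P(z, -6) = (27*9)*(-3 - 6 + 4*(-2)*(-6)) = 243*(-3 - 6 + 48) = 243*39 = 9477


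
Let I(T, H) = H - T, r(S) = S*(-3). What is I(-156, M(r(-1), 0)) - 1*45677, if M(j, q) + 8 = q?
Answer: -45529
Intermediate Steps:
r(S) = -3*S
M(j, q) = -8 + q
I(-156, M(r(-1), 0)) - 1*45677 = ((-8 + 0) - 1*(-156)) - 1*45677 = (-8 + 156) - 45677 = 148 - 45677 = -45529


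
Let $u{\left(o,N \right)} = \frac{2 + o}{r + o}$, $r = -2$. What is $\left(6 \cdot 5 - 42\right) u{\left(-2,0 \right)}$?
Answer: $0$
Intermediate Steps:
$u{\left(o,N \right)} = \frac{2 + o}{-2 + o}$
$\left(6 \cdot 5 - 42\right) u{\left(-2,0 \right)} = \left(6 \cdot 5 - 42\right) \frac{2 - 2}{-2 - 2} = \left(30 - 42\right) \frac{1}{-4} \cdot 0 = - 12 \left(\left(- \frac{1}{4}\right) 0\right) = \left(-12\right) 0 = 0$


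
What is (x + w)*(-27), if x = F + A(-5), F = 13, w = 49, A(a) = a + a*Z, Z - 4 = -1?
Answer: -1134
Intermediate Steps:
Z = 3 (Z = 4 - 1 = 3)
A(a) = 4*a (A(a) = a + a*3 = a + 3*a = 4*a)
x = -7 (x = 13 + 4*(-5) = 13 - 20 = -7)
(x + w)*(-27) = (-7 + 49)*(-27) = 42*(-27) = -1134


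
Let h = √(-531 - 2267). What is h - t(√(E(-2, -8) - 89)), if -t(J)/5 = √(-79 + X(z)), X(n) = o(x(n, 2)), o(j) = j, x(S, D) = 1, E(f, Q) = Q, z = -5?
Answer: I*(√2798 + 5*√78) ≈ 97.055*I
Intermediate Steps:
h = I*√2798 (h = √(-2798) = I*√2798 ≈ 52.896*I)
X(n) = 1
t(J) = -5*I*√78 (t(J) = -5*√(-79 + 1) = -5*I*√78)
h - t(√(E(-2, -8) - 89)) = I*√2798 - (-5)*I*√78 = I*√2798 + 5*I*√78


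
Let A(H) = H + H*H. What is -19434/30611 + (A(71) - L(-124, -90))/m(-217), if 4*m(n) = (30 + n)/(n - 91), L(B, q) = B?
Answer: 1055937622/30611 ≈ 34495.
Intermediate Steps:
A(H) = H + H²
m(n) = (30 + n)/(4*(-91 + n)) (m(n) = ((30 + n)/(n - 91))/4 = ((30 + n)/(-91 + n))/4 = (30 + n)/(4*(-91 + n)))
-19434/30611 + (A(71) - L(-124, -90))/m(-217) = -19434/30611 + (71*(1 + 71) - 1*(-124))/(((30 - 217)/(4*(-91 - 217)))) = -19434*1/30611 + (71*72 + 124)/(((¼)*(-187)/(-308))) = -19434/30611 + (5112 + 124)/(((¼)*(-1/308)*(-187))) = -19434/30611 + 5236/(17/112) = -19434/30611 + 5236*(112/17) = -19434/30611 + 34496 = 1055937622/30611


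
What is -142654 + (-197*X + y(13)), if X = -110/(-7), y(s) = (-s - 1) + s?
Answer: -1020255/7 ≈ -1.4575e+5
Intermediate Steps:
y(s) = -1 (y(s) = (-1 - s) + s = -1)
X = 110/7 (X = -110*(-⅐) = 110/7 ≈ 15.714)
-142654 + (-197*X + y(13)) = -142654 + (-197*110/7 - 1) = -142654 + (-21670/7 - 1) = -142654 - 21677/7 = -1020255/7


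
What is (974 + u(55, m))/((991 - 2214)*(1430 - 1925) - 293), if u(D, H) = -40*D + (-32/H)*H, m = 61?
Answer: -629/302546 ≈ -0.0020790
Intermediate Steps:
u(D, H) = -32 - 40*D (u(D, H) = -40*D - 32 = -32 - 40*D)
(974 + u(55, m))/((991 - 2214)*(1430 - 1925) - 293) = (974 + (-32 - 40*55))/((991 - 2214)*(1430 - 1925) - 293) = (974 + (-32 - 2200))/(-1223*(-495) - 293) = (974 - 2232)/(605385 - 293) = -1258/605092 = -1258*1/605092 = -629/302546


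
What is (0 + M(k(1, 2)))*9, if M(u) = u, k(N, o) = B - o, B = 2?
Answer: 0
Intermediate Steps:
k(N, o) = 2 - o
(0 + M(k(1, 2)))*9 = (0 + (2 - 1*2))*9 = (0 + (2 - 2))*9 = (0 + 0)*9 = 0*9 = 0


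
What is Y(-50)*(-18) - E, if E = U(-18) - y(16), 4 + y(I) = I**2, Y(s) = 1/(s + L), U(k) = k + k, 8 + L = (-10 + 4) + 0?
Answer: 9225/32 ≈ 288.28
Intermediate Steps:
L = -14 (L = -8 + ((-10 + 4) + 0) = -8 + (-6 + 0) = -8 - 6 = -14)
U(k) = 2*k
Y(s) = 1/(-14 + s) (Y(s) = 1/(s - 14) = 1/(-14 + s))
y(I) = -4 + I**2
E = -288 (E = 2*(-18) - (-4 + 16**2) = -36 - (-4 + 256) = -36 - 1*252 = -36 - 252 = -288)
Y(-50)*(-18) - E = -18/(-14 - 50) - 1*(-288) = -18/(-64) + 288 = -1/64*(-18) + 288 = 9/32 + 288 = 9225/32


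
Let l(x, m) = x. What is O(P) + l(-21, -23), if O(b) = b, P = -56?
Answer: -77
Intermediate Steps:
O(P) + l(-21, -23) = -56 - 21 = -77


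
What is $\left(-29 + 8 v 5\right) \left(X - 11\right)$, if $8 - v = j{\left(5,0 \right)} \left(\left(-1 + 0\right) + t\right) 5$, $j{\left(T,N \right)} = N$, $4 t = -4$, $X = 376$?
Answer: $106215$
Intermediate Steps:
$t = -1$ ($t = \frac{1}{4} \left(-4\right) = -1$)
$v = 8$ ($v = 8 - 0 \left(\left(-1 + 0\right) - 1\right) 5 = 8 - 0 \left(-1 - 1\right) 5 = 8 - 0 \left(-2\right) 5 = 8 - 0 \cdot 5 = 8 - 0 = 8 + 0 = 8$)
$\left(-29 + 8 v 5\right) \left(X - 11\right) = \left(-29 + 8 \cdot 8 \cdot 5\right) \left(376 - 11\right) = \left(-29 + 64 \cdot 5\right) 365 = \left(-29 + 320\right) 365 = 291 \cdot 365 = 106215$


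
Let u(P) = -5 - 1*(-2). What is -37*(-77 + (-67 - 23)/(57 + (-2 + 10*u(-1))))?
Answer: 14911/5 ≈ 2982.2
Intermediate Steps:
u(P) = -3 (u(P) = -5 + 2 = -3)
-37*(-77 + (-67 - 23)/(57 + (-2 + 10*u(-1)))) = -37*(-77 + (-67 - 23)/(57 + (-2 + 10*(-3)))) = -37*(-77 - 90/(57 + (-2 - 30))) = -37*(-77 - 90/(57 - 32)) = -37*(-77 - 90/25) = -37*(-77 - 90*1/25) = -37*(-77 - 18/5) = -37*(-403/5) = 14911/5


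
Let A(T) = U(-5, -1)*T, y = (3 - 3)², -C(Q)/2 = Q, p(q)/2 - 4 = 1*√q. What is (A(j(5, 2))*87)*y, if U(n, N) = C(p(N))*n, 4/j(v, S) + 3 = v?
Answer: 0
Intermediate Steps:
p(q) = 8 + 2*√q (p(q) = 8 + 2*(1*√q) = 8 + 2*√q)
C(Q) = -2*Q
j(v, S) = 4/(-3 + v)
y = 0 (y = 0² = 0)
U(n, N) = n*(-16 - 4*√N) (U(n, N) = (-2*(8 + 2*√N))*n = (-16 - 4*√N)*n = n*(-16 - 4*√N))
A(T) = T*(80 + 20*I) (A(T) = (4*(-5)*(-4 - √(-1)))*T = (4*(-5)*(-4 - I))*T = (80 + 20*I)*T = T*(80 + 20*I))
(A(j(5, 2))*87)*y = ((20*(4/(-3 + 5))*(4 + I))*87)*0 = ((20*(4/2)*(4 + I))*87)*0 = ((20*(4*(½))*(4 + I))*87)*0 = ((20*2*(4 + I))*87)*0 = ((160 + 40*I)*87)*0 = (13920 + 3480*I)*0 = 0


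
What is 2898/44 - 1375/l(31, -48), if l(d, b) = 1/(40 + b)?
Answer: 243449/22 ≈ 11066.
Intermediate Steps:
2898/44 - 1375/l(31, -48) = 2898/44 - 1375/(1/(40 - 48)) = 2898*(1/44) - 1375/(1/(-8)) = 1449/22 - 1375/(-1/8) = 1449/22 - 1375*(-8) = 1449/22 + 11000 = 243449/22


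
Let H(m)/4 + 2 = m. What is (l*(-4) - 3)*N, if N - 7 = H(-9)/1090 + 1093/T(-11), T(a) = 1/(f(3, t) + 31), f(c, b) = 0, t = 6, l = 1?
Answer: -129290196/545 ≈ -2.3723e+5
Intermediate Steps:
H(m) = -8 + 4*m
T(a) = 1/31 (T(a) = 1/(0 + 31) = 1/31)
N = 18470028/545 (N = 7 + ((-8 + 4*(-9))/1090 + 1093/(1/31)) = 7 + ((-8 - 36)*(1/1090) + 1093*31) = 7 + (-44*1/1090 + 33883) = 7 + (-22/545 + 33883) = 7 + 18466213/545 = 18470028/545 ≈ 33890.)
(l*(-4) - 3)*N = (1*(-4) - 3)*(18470028/545) = (-4 - 3)*(18470028/545) = -7*18470028/545 = -129290196/545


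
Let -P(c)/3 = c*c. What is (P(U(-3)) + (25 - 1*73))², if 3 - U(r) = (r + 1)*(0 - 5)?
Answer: 38025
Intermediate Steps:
U(r) = 8 + 5*r (U(r) = 3 - (r + 1)*(0 - 5) = 3 - (1 + r)*(-5) = 3 - (-5 - 5*r) = 3 + (5 + 5*r) = 8 + 5*r)
P(c) = -3*c² (P(c) = -3*c*c = -3*c²)
(P(U(-3)) + (25 - 1*73))² = (-3*(8 + 5*(-3))² + (25 - 1*73))² = (-3*(8 - 15)² + (25 - 73))² = (-3*(-7)² - 48)² = (-3*49 - 48)² = (-147 - 48)² = (-195)² = 38025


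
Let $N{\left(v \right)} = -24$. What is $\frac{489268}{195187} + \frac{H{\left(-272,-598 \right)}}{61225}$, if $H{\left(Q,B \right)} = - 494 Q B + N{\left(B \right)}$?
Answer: $- \frac{15653727567156}{11950324075} \approx -1309.9$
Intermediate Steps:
$H{\left(Q,B \right)} = -24 - 494 B Q$ ($H{\left(Q,B \right)} = - 494 Q B - 24 = - 494 B Q - 24 = -24 - 494 B Q$)
$\frac{489268}{195187} + \frac{H{\left(-272,-598 \right)}}{61225} = \frac{489268}{195187} + \frac{-24 - \left(-295412\right) \left(-272\right)}{61225} = 489268 \cdot \frac{1}{195187} + \left(-24 - 80352064\right) \frac{1}{61225} = \frac{489268}{195187} - \frac{80352088}{61225} = - \frac{15653727567156}{11950324075}$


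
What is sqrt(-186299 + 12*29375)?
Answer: sqrt(166201) ≈ 407.68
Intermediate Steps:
sqrt(-186299 + 12*29375) = sqrt(-186299 + 352500) = sqrt(166201)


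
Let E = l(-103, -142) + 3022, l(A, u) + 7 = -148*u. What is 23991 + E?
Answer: 48022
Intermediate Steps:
l(A, u) = -7 - 148*u
E = 24031 (E = (-7 - 148*(-142)) + 3022 = (-7 + 21016) + 3022 = 21009 + 3022 = 24031)
23991 + E = 23991 + 24031 = 48022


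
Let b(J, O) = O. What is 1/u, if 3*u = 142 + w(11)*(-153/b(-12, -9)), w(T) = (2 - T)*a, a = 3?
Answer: -3/317 ≈ -0.0094637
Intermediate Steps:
w(T) = 6 - 3*T (w(T) = (2 - T)*3 = 6 - 3*T)
u = -317/3 (u = (142 + (6 - 3*11)*(-153/(-9)))/3 = (142 + (6 - 33)*(-153*(-⅑)))/3 = (142 - 27*17)/3 = (142 - 459)/3 = (⅓)*(-317) = -317/3 ≈ -105.67)
1/u = 1/(-317/3) = -3/317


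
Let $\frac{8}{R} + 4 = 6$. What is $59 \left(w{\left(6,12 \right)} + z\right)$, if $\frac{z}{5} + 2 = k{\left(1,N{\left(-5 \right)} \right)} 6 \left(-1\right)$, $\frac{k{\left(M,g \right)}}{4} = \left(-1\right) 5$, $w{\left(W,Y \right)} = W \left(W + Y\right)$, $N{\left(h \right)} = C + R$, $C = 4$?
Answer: $41182$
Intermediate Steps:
$R = 4$ ($R = \frac{8}{-4 + 6} = \frac{8}{2} = 8 \cdot \frac{1}{2} = 4$)
$N{\left(h \right)} = 8$ ($N{\left(h \right)} = 4 + 4 = 8$)
$k{\left(M,g \right)} = -20$ ($k{\left(M,g \right)} = 4 \left(\left(-1\right) 5\right) = 4 \left(-5\right) = -20$)
$z = 590$ ($z = -10 + 5 \left(-20\right) 6 \left(-1\right) = -10 + 5 \left(\left(-120\right) \left(-1\right)\right) = -10 + 5 \cdot 120 = -10 + 600 = 590$)
$59 \left(w{\left(6,12 \right)} + z\right) = 59 \left(6 \left(6 + 12\right) + 590\right) = 59 \left(6 \cdot 18 + 590\right) = 59 \left(108 + 590\right) = 59 \cdot 698 = 41182$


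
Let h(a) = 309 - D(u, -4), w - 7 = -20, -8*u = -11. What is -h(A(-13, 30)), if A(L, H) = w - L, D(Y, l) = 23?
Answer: -286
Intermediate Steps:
u = 11/8 (u = -1/8*(-11) = 11/8 ≈ 1.3750)
w = -13 (w = 7 - 20 = -13)
A(L, H) = -13 - L
h(a) = 286 (h(a) = 309 - 1*23 = 309 - 23 = 286)
-h(A(-13, 30)) = -1*286 = -286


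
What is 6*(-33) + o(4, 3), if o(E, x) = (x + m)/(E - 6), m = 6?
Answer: -405/2 ≈ -202.50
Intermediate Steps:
o(E, x) = (6 + x)/(-6 + E) (o(E, x) = (x + 6)/(E - 6) = (6 + x)/(-6 + E))
6*(-33) + o(4, 3) = 6*(-33) + (6 + 3)/(-6 + 4) = -198 + 9/(-2) = -198 - ½*9 = -198 - 9/2 = -405/2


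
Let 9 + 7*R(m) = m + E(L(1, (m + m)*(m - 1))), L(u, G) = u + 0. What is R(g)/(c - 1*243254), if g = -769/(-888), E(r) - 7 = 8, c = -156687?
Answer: -871/355147608 ≈ -2.4525e-6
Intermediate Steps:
L(u, G) = u
E(r) = 15 (E(r) = 7 + 8 = 15)
g = 769/888 (g = -769*(-1/888) = 769/888 ≈ 0.86599)
R(m) = 6/7 + m/7 (R(m) = -9/7 + (m + 15)/7 = -9/7 + (15 + m)/7 = -9/7 + (15/7 + m/7) = 6/7 + m/7)
R(g)/(c - 1*243254) = (6/7 + (⅐)*(769/888))/(-156687 - 1*243254) = (6/7 + 769/6216)/(-156687 - 243254) = (871/888)/(-399941) = (871/888)*(-1/399941) = -871/355147608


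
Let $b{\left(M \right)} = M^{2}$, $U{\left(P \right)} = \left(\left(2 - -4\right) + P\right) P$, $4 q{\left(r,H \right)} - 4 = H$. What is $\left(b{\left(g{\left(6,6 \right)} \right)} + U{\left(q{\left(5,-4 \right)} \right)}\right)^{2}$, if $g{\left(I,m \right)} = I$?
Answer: $1296$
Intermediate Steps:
$q{\left(r,H \right)} = 1 + \frac{H}{4}$
$U{\left(P \right)} = P \left(6 + P\right)$ ($U{\left(P \right)} = \left(\left(2 + 4\right) + P\right) P = \left(6 + P\right) P = P \left(6 + P\right)$)
$\left(b{\left(g{\left(6,6 \right)} \right)} + U{\left(q{\left(5,-4 \right)} \right)}\right)^{2} = \left(6^{2} + \left(1 + \frac{1}{4} \left(-4\right)\right) \left(6 + \left(1 + \frac{1}{4} \left(-4\right)\right)\right)\right)^{2} = \left(36 + \left(1 - 1\right) \left(6 + \left(1 - 1\right)\right)\right)^{2} = \left(36 + 0 \left(6 + 0\right)\right)^{2} = \left(36 + 0 \cdot 6\right)^{2} = \left(36 + 0\right)^{2} = 36^{2} = 1296$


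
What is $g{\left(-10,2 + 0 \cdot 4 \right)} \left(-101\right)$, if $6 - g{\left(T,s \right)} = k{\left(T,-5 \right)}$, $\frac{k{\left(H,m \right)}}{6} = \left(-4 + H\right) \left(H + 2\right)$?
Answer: $67266$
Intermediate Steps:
$k{\left(H,m \right)} = 6 \left(-4 + H\right) \left(2 + H\right)$ ($k{\left(H,m \right)} = 6 \left(-4 + H\right) \left(H + 2\right) = 6 \left(-4 + H\right) \left(2 + H\right)$)
$g{\left(T,s \right)} = 54 - 6 T^{2} + 12 T$ ($g{\left(T,s \right)} = 6 - \left(-48 - 12 T + 6 T^{2}\right) = 6 + \left(48 - 6 T^{2} + 12 T\right) = 54 - 6 T^{2} + 12 T$)
$g{\left(-10,2 + 0 \cdot 4 \right)} \left(-101\right) = \left(54 - 6 \left(-10\right)^{2} + 12 \left(-10\right)\right) \left(-101\right) = \left(54 - 600 - 120\right) \left(-101\right) = \left(-666\right) \left(-101\right) = 67266$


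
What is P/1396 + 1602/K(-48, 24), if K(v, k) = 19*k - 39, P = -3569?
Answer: 249373/194044 ≈ 1.2851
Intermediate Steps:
K(v, k) = -39 + 19*k
P/1396 + 1602/K(-48, 24) = -3569/1396 + 1602/(-39 + 19*24) = -3569*1/1396 + 1602/(-39 + 456) = -3569/1396 + 1602/417 = -3569/1396 + 1602*(1/417) = -3569/1396 + 534/139 = 249373/194044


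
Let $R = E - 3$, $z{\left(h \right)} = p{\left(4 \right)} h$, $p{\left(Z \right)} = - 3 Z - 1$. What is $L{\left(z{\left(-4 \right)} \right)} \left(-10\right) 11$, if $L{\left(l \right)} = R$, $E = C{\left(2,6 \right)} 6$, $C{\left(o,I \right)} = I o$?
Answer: $-7590$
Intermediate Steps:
$p{\left(Z \right)} = -1 - 3 Z$
$z{\left(h \right)} = - 13 h$ ($z{\left(h \right)} = \left(-1 - 12\right) h = - 13 h$)
$E = 72$ ($E = 6 \cdot 2 \cdot 6 = 12 \cdot 6 = 72$)
$R = 69$ ($R = 72 - 3 = 69$)
$L{\left(l \right)} = 69$
$L{\left(z{\left(-4 \right)} \right)} \left(-10\right) 11 = 69 \left(-10\right) 11 = \left(-690\right) 11 = -7590$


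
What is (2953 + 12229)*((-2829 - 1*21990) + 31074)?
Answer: 94963410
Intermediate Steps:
(2953 + 12229)*((-2829 - 1*21990) + 31074) = 15182*((-2829 - 21990) + 31074) = 15182*(-24819 + 31074) = 15182*6255 = 94963410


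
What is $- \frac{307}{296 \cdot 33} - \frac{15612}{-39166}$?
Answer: $\frac{70237027}{191286744} \approx 0.36718$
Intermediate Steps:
$- \frac{307}{296 \cdot 33} - \frac{15612}{-39166} = - \frac{307}{9768} - - \frac{7806}{19583} = \left(-307\right) \frac{1}{9768} + \frac{7806}{19583} = - \frac{307}{9768} + \frac{7806}{19583} = \frac{70237027}{191286744}$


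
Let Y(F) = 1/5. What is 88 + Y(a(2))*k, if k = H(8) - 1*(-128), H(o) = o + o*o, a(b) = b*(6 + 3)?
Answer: 128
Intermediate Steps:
a(b) = 9*b (a(b) = b*9 = 9*b)
H(o) = o + o**2
k = 200 (k = 8*(1 + 8) - 1*(-128) = 8*9 + 128 = 72 + 128 = 200)
Y(F) = 1/5
88 + Y(a(2))*k = 88 + (1/5)*200 = 88 + 40 = 128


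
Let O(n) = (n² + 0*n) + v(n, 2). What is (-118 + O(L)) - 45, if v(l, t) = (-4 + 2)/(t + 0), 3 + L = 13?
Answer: -64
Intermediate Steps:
L = 10 (L = -3 + 13 = 10)
v(l, t) = -2/t
O(n) = -1 + n² (O(n) = (n² + 0*n) - 2/2 = (n² + 0) - 2*½ = n² - 1 = -1 + n²)
(-118 + O(L)) - 45 = (-118 + (-1 + 10²)) - 45 = (-118 + (-1 + 100)) - 45 = (-118 + 99) - 45 = -19 - 45 = -64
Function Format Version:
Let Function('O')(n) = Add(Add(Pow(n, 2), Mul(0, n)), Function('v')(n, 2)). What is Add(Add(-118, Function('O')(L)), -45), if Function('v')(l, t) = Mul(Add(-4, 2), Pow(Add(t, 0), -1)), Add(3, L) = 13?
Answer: -64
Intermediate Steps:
L = 10 (L = Add(-3, 13) = 10)
Function('v')(l, t) = Mul(-2, Pow(t, -1))
Function('O')(n) = Add(-1, Pow(n, 2)) (Function('O')(n) = Add(Add(Pow(n, 2), Mul(0, n)), Mul(-2, Pow(2, -1))) = Add(Add(Pow(n, 2), 0), Mul(-2, Rational(1, 2))) = Add(Pow(n, 2), -1) = Add(-1, Pow(n, 2)))
Add(Add(-118, Function('O')(L)), -45) = Add(Add(-118, Add(-1, Pow(10, 2))), -45) = Add(Add(-118, Add(-1, 100)), -45) = Add(Add(-118, 99), -45) = Add(-19, -45) = -64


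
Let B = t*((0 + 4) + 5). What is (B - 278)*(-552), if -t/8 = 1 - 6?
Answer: -45264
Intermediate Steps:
t = 40 (t = -8*(1 - 6) = -8*(-5) = 40)
B = 360 (B = 40*((0 + 4) + 5) = 40*(4 + 5) = 40*9 = 360)
(B - 278)*(-552) = (360 - 278)*(-552) = 82*(-552) = -45264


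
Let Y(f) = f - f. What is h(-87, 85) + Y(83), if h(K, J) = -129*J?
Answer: -10965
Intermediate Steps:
Y(f) = 0
h(-87, 85) + Y(83) = -129*85 + 0 = -10965 + 0 = -10965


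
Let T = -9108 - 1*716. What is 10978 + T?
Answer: 1154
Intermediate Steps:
T = -9824 (T = -9108 - 716 = -9824)
10978 + T = 10978 - 9824 = 1154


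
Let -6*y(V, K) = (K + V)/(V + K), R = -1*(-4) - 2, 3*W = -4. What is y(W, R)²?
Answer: 1/36 ≈ 0.027778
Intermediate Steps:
W = -4/3 (W = (⅓)*(-4) = -4/3 ≈ -1.3333)
R = 2 (R = 4 - 2 = 2)
y(V, K) = -⅙ (y(V, K) = -(K + V)/(6*(V + K)) = -(K + V)/(6*(K + V)) = -⅙*1 = -⅙)
y(W, R)² = (-⅙)² = 1/36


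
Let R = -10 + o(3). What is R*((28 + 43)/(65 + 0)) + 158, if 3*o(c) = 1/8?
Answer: 229511/1560 ≈ 147.12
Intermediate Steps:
o(c) = 1/24 (o(c) = (1/3)/8 = (1/3)*(1/8) = 1/24)
R = -239/24 (R = -10 + 1/24 = -239/24 ≈ -9.9583)
R*((28 + 43)/(65 + 0)) + 158 = -239*(28 + 43)/(24*(65 + 0)) + 158 = -16969/(24*65) + 158 = -239/24*71/65 + 158 = -16969/1560 + 158 = 229511/1560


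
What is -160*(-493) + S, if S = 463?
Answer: 79343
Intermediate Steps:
-160*(-493) + S = -160*(-493) + 463 = 78880 + 463 = 79343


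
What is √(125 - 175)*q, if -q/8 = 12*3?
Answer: -1440*I*√2 ≈ -2036.5*I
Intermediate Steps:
q = -288 (q = -96*3 = -8*36 = -288)
√(125 - 175)*q = √(125 - 175)*(-288) = √(-50)*(-288) = (5*I*√2)*(-288) = -1440*I*√2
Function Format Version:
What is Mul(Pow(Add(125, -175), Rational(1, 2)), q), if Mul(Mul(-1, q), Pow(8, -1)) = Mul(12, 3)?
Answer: Mul(-1440, I, Pow(2, Rational(1, 2))) ≈ Mul(-2036.5, I)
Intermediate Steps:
q = -288 (q = Mul(-8, Mul(12, 3)) = Mul(-8, 36) = -288)
Mul(Pow(Add(125, -175), Rational(1, 2)), q) = Mul(Pow(Add(125, -175), Rational(1, 2)), -288) = Mul(Pow(-50, Rational(1, 2)), -288) = Mul(Mul(5, I, Pow(2, Rational(1, 2))), -288) = Mul(-1440, I, Pow(2, Rational(1, 2)))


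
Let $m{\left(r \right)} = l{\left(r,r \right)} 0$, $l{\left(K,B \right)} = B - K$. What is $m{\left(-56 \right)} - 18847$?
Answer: $-18847$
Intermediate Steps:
$m{\left(r \right)} = 0$ ($m{\left(r \right)} = \left(r - r\right) 0 = 0 \cdot 0 = 0$)
$m{\left(-56 \right)} - 18847 = 0 - 18847 = -18847$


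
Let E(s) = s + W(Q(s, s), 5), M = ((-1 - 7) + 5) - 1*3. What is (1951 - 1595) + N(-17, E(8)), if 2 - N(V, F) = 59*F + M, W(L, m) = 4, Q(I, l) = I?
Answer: -344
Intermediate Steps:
M = -6 (M = (-8 + 5) - 3 = -3 - 3 = -6)
E(s) = 4 + s (E(s) = s + 4 = 4 + s)
N(V, F) = 8 - 59*F (N(V, F) = 2 - (59*F - 6) = 2 - (-6 + 59*F) = 2 + (6 - 59*F) = 8 - 59*F)
(1951 - 1595) + N(-17, E(8)) = (1951 - 1595) + (8 - 59*(4 + 8)) = 356 + (8 - 59*12) = 356 + (8 - 708) = 356 - 700 = -344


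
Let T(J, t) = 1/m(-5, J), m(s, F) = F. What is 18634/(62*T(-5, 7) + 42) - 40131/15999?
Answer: 247447907/394642 ≈ 627.02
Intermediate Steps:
T(J, t) = 1/J
18634/(62*T(-5, 7) + 42) - 40131/15999 = 18634/(62/(-5) + 42) - 40131/15999 = 18634/(62*(-⅕) + 42) - 40131*1/15999 = 18634/(-62/5 + 42) - 13377/5333 = 18634/(148/5) - 13377/5333 = 18634*(5/148) - 13377/5333 = 46585/74 - 13377/5333 = 247447907/394642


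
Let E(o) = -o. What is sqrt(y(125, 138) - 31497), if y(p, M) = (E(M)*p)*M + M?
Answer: I*sqrt(2411859) ≈ 1553.0*I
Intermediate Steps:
y(p, M) = M - p*M**2 (y(p, M) = ((-M)*p)*M + M = (-M*p)*M + M = -p*M**2 + M = M - p*M**2)
sqrt(y(125, 138) - 31497) = sqrt(138*(1 - 1*138*125) - 31497) = sqrt(138*(1 - 17250) - 31497) = sqrt(138*(-17249) - 31497) = sqrt(-2380362 - 31497) = sqrt(-2411859) = I*sqrt(2411859)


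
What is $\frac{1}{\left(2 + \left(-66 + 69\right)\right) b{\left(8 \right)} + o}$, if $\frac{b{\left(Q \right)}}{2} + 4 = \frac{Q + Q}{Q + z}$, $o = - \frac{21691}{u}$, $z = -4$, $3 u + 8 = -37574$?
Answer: $\frac{37582}{65073} \approx 0.57754$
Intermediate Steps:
$u = - \frac{37582}{3}$ ($u = - \frac{8}{3} + \frac{1}{3} \left(-37574\right) = - \frac{8}{3} - \frac{37574}{3} = - \frac{37582}{3} \approx -12527.0$)
$o = \frac{65073}{37582}$ ($o = - \frac{21691}{- \frac{37582}{3}} = \left(-21691\right) \left(- \frac{3}{37582}\right) = \frac{65073}{37582} \approx 1.7315$)
$b{\left(Q \right)} = -8 + \frac{4 Q}{-4 + Q}$ ($b{\left(Q \right)} = -8 + 2 \frac{Q + Q}{Q - 4} = -8 + 2 \frac{2 Q}{-4 + Q} = -8 + \frac{4 Q}{-4 + Q}$)
$\frac{1}{\left(2 + \left(-66 + 69\right)\right) b{\left(8 \right)} + o} = \frac{1}{\left(2 + \left(-66 + 69\right)\right) \frac{4 \left(8 - 8\right)}{-4 + 8} + \frac{65073}{37582}} = \frac{1}{\left(2 + 3\right) \frac{4 \left(8 - 8\right)}{4} + \frac{65073}{37582}} = \frac{1}{5 \cdot 4 \cdot \frac{1}{4} \cdot 0 + \frac{65073}{37582}} = \frac{1}{5 \cdot 0 + \frac{65073}{37582}} = \frac{1}{0 + \frac{65073}{37582}} = \frac{1}{\frac{65073}{37582}} = \frac{37582}{65073}$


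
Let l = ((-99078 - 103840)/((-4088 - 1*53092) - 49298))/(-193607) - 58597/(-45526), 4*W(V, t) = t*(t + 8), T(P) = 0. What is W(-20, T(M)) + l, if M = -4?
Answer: 603980622726147/469256653341398 ≈ 1.2871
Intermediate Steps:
W(V, t) = t*(8 + t)/4 (W(V, t) = (t*(t + 8))/4 = (t*(8 + t))/4 = t*(8 + t)/4)
l = 603980622726147/469256653341398 (l = -202918/((-4088 - 53092) - 49298)*(-1/193607) - 58597*(-1/45526) = -202918/(-57180 - 49298)*(-1/193607) + 58597/45526 = -202918/(-106478)*(-1/193607) + 58597/45526 = -202918*(-1/106478)*(-1/193607) + 58597/45526 = (101459/53239)*(-1/193607) + 58597/45526 = -101459/10307443073 + 58597/45526 = 603980622726147/469256653341398 ≈ 1.2871)
W(-20, T(M)) + l = (1/4)*0*(8 + 0) + 603980622726147/469256653341398 = (1/4)*0*8 + 603980622726147/469256653341398 = 0 + 603980622726147/469256653341398 = 603980622726147/469256653341398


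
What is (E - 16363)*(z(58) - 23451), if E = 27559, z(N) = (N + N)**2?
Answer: -111904020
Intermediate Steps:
z(N) = 4*N**2 (z(N) = (2*N)**2 = 4*N**2)
(E - 16363)*(z(58) - 23451) = (27559 - 16363)*(4*58**2 - 23451) = 11196*(4*3364 - 23451) = 11196*(13456 - 23451) = 11196*(-9995) = -111904020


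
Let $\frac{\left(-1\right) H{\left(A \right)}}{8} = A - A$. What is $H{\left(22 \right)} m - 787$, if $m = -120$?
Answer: $-787$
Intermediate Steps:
$H{\left(A \right)} = 0$ ($H{\left(A \right)} = - 8 \left(A - A\right) = \left(-8\right) 0 = 0$)
$H{\left(22 \right)} m - 787 = 0 \left(-120\right) - 787 = 0 - 787 = -787$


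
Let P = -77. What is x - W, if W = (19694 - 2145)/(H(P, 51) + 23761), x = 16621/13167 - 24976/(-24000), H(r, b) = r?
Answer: 2767688047/1771859250 ≈ 1.5620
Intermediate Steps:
x = 1378339/598500 (x = 16621*(1/13167) - 24976*(-1/24000) = 1511/1197 + 1561/1500 = 1378339/598500 ≈ 2.3030)
W = 17549/23684 (W = (19694 - 2145)/(-77 + 23761) = 17549/23684 ≈ 0.74096)
x - W = 1378339/598500 - 1*17549/23684 = 1378339/598500 - 17549/23684 = 2767688047/1771859250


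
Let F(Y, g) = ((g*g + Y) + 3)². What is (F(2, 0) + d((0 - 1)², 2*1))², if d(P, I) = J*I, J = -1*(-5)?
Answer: 1225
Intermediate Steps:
J = 5
F(Y, g) = (3 + Y + g²)² (F(Y, g) = ((g² + Y) + 3)² = ((Y + g²) + 3)² = (3 + Y + g²)²)
d(P, I) = 5*I
(F(2, 0) + d((0 - 1)², 2*1))² = ((3 + 2 + 0²)² + 5*(2*1))² = ((3 + 2 + 0)² + 5*2)² = (5² + 10)² = (25 + 10)² = 35² = 1225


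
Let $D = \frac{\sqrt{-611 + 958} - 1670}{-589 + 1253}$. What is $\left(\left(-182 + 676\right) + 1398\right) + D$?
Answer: $\frac{627309}{332} + \frac{\sqrt{347}}{664} \approx 1889.5$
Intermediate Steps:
$D = - \frac{835}{332} + \frac{\sqrt{347}}{664}$ ($D = \frac{\sqrt{347} - 1670}{664} = \left(-1670 + \sqrt{347}\right) \frac{1}{664} = - \frac{835}{332} + \frac{\sqrt{347}}{664} \approx -2.487$)
$\left(\left(-182 + 676\right) + 1398\right) + D = \left(\left(-182 + 676\right) + 1398\right) - \left(\frac{835}{332} - \frac{\sqrt{347}}{664}\right) = \left(494 + 1398\right) - \left(\frac{835}{332} - \frac{\sqrt{347}}{664}\right) = 1892 - \left(\frac{835}{332} - \frac{\sqrt{347}}{664}\right) = \frac{627309}{332} + \frac{\sqrt{347}}{664}$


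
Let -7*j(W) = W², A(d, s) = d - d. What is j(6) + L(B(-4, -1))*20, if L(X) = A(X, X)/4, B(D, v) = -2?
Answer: -36/7 ≈ -5.1429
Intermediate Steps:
A(d, s) = 0
j(W) = -W²/7
L(X) = 0 (L(X) = 0/4 = 0*(¼) = 0)
j(6) + L(B(-4, -1))*20 = -⅐*6² + 0*20 = -⅐*36 + 0 = -36/7 + 0 = -36/7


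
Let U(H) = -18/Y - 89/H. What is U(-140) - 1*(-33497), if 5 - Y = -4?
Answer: 4689389/140 ≈ 33496.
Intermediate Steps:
Y = 9 (Y = 5 - 1*(-4) = 5 + 4 = 9)
U(H) = -2 - 89/H (U(H) = -18/9 - 89/H = -18*⅑ - 89/H = -2 - 89/H)
U(-140) - 1*(-33497) = (-2 - 89/(-140)) - 1*(-33497) = (-2 - 89*(-1/140)) + 33497 = (-2 + 89/140) + 33497 = -191/140 + 33497 = 4689389/140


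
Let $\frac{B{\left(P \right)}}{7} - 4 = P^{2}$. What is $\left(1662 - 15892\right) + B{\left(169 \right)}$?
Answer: $185725$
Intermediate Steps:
$B{\left(P \right)} = 28 + 7 P^{2}$
$\left(1662 - 15892\right) + B{\left(169 \right)} = \left(1662 - 15892\right) + \left(28 + 7 \cdot 169^{2}\right) = -14230 + \left(28 + 7 \cdot 28561\right) = -14230 + \left(28 + 199927\right) = -14230 + 199955 = 185725$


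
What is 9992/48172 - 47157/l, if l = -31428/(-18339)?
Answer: -1157206121605/42054156 ≈ -27517.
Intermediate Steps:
l = 10476/6113 (l = -31428*(-1/18339) = 10476/6113 ≈ 1.7137)
9992/48172 - 47157/l = 9992/48172 - 47157/10476/6113 = 9992*(1/48172) - 47157*6113/10476 = 2498/12043 - 96090247/3492 = -1157206121605/42054156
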